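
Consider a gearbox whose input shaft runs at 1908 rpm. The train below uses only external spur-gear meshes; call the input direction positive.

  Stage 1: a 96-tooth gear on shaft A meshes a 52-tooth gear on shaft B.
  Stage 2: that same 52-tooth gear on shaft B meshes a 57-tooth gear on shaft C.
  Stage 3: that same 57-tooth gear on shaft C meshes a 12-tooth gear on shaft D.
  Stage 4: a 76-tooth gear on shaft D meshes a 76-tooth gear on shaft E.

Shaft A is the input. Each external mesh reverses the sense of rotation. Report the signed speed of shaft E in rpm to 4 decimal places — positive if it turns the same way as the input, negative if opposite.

+15264.0000 rpm (same as input, |ω| = 15264.0000 rpm)

Stage 1 [96T→52T]: ω = 1908.0000×96/52 = 3522.4615 rpm, dir flips to −; running = −3522.4615
Stage 2 [52T→57T]: ω = 3522.4615×52/57 = 3213.4737 rpm, dir flips to +; running = +3213.4737
Stage 3 [57T→12T]: ω = 3213.4737×57/12 = 15264.0000 rpm, dir flips to −; running = −15264.0000
Stage 4 [76T→76T]: ω = 15264.0000×76/76 = 15264.0000 rpm, dir flips to +; running = +15264.0000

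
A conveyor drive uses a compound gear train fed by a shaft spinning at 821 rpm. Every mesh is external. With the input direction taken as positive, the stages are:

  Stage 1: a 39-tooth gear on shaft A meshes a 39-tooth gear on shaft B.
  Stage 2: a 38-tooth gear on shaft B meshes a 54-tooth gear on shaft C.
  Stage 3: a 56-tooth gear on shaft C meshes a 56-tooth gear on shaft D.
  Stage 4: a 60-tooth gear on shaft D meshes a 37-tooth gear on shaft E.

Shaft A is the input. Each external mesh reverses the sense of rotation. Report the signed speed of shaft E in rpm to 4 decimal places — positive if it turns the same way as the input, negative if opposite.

+936.8769 rpm (same as input, |ω| = 936.8769 rpm)

Stage 1 [39T→39T]: ω = 821.0000×39/39 = 821.0000 rpm, dir flips to −; running = −821.0000
Stage 2 [38T→54T]: ω = 821.0000×38/54 = 577.7407 rpm, dir flips to +; running = +577.7407
Stage 3 [56T→56T]: ω = 577.7407×56/56 = 577.7407 rpm, dir flips to −; running = −577.7407
Stage 4 [60T→37T]: ω = 577.7407×60/37 = 936.8769 rpm, dir flips to +; running = +936.8769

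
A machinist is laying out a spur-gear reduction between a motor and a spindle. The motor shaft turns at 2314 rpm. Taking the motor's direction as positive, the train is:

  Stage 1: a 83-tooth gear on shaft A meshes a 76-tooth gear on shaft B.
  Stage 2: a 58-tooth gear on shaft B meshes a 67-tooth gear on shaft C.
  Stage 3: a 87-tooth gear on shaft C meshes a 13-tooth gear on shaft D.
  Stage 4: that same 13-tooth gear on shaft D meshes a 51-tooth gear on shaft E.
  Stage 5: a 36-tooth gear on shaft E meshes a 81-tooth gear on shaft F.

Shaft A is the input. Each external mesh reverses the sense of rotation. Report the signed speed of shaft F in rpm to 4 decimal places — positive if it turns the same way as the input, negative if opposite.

-1658.6227 rpm (opposite to input, |ω| = 1658.6227 rpm)

Stage 1 [83T→76T]: ω = 2314.0000×83/76 = 2527.1316 rpm, dir flips to −; running = −2527.1316
Stage 2 [58T→67T]: ω = 2527.1316×58/67 = 2187.6661 rpm, dir flips to +; running = +2187.6661
Stage 3 [87T→13T]: ω = 2187.6661×87/13 = 14640.5350 rpm, dir flips to −; running = −14640.5350
Stage 4 [13T→51T]: ω = 14640.5350×13/51 = 3731.9011 rpm, dir flips to +; running = +3731.9011
Stage 5 [36T→81T]: ω = 3731.9011×36/81 = 1658.6227 rpm, dir flips to −; running = −1658.6227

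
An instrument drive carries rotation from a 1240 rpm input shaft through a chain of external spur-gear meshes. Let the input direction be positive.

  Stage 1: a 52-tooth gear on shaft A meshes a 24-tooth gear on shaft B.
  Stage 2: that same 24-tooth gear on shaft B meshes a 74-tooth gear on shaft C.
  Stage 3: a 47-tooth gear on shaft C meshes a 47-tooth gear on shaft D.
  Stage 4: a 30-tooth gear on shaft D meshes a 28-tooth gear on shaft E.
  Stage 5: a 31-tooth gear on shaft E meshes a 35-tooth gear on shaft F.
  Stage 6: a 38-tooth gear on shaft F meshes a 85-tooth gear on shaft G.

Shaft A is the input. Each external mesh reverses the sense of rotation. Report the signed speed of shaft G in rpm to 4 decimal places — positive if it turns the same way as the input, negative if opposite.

+369.6705 rpm (same as input, |ω| = 369.6705 rpm)

Stage 1 [52T→24T]: ω = 1240.0000×52/24 = 2686.6667 rpm, dir flips to −; running = −2686.6667
Stage 2 [24T→74T]: ω = 2686.6667×24/74 = 871.3514 rpm, dir flips to +; running = +871.3514
Stage 3 [47T→47T]: ω = 871.3514×47/47 = 871.3514 rpm, dir flips to −; running = −871.3514
Stage 4 [30T→28T]: ω = 871.3514×30/28 = 933.5907 rpm, dir flips to +; running = +933.5907
Stage 5 [31T→35T]: ω = 933.5907×31/35 = 826.8946 rpm, dir flips to −; running = −826.8946
Stage 6 [38T→85T]: ω = 826.8946×38/85 = 369.6705 rpm, dir flips to +; running = +369.6705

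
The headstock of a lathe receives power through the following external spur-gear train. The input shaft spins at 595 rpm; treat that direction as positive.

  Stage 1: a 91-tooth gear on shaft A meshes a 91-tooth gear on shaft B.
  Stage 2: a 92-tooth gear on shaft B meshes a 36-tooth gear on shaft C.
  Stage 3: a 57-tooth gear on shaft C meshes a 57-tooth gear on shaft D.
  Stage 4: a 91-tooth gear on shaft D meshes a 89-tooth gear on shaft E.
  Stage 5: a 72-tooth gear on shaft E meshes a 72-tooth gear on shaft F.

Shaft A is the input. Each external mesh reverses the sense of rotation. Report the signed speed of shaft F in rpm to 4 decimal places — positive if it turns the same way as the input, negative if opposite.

Stage 1 [91T→91T]: ω = 595.0000×91/91 = 595.0000 rpm, dir flips to −; running = −595.0000
Stage 2 [92T→36T]: ω = 595.0000×92/36 = 1520.5556 rpm, dir flips to +; running = +1520.5556
Stage 3 [57T→57T]: ω = 1520.5556×57/57 = 1520.5556 rpm, dir flips to −; running = −1520.5556
Stage 4 [91T→89T]: ω = 1520.5556×91/89 = 1554.7253 rpm, dir flips to +; running = +1554.7253
Stage 5 [72T→72T]: ω = 1554.7253×72/72 = 1554.7253 rpm, dir flips to −; running = −1554.7253

-1554.7253 rpm (opposite to input, |ω| = 1554.7253 rpm)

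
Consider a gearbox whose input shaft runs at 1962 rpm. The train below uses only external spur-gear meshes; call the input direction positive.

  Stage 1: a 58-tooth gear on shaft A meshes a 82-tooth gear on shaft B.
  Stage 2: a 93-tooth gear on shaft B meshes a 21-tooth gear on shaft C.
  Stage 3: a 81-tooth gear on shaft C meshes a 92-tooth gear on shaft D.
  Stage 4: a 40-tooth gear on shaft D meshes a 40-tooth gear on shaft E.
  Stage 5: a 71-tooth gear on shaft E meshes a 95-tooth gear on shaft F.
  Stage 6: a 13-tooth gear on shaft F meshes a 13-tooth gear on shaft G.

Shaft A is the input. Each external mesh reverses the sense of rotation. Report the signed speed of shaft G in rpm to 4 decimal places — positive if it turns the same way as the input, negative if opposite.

+4043.9775 rpm (same as input, |ω| = 4043.9775 rpm)

Stage 1 [58T→82T]: ω = 1962.0000×58/82 = 1387.7561 rpm, dir flips to −; running = −1387.7561
Stage 2 [93T→21T]: ω = 1387.7561×93/21 = 6145.7770 rpm, dir flips to +; running = +6145.7770
Stage 3 [81T→92T]: ω = 6145.7770×81/92 = 5410.9558 rpm, dir flips to −; running = −5410.9558
Stage 4 [40T→40T]: ω = 5410.9558×40/40 = 5410.9558 rpm, dir flips to +; running = +5410.9558
Stage 5 [71T→95T]: ω = 5410.9558×71/95 = 4043.9775 rpm, dir flips to −; running = −4043.9775
Stage 6 [13T→13T]: ω = 4043.9775×13/13 = 4043.9775 rpm, dir flips to +; running = +4043.9775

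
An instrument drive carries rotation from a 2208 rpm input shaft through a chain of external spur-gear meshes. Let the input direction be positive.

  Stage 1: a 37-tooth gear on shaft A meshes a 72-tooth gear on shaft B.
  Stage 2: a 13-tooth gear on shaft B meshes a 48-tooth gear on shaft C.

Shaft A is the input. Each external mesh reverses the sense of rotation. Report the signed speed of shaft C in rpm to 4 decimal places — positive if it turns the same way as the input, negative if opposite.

Stage 1 [37T→72T]: ω = 2208.0000×37/72 = 1134.6667 rpm, dir flips to −; running = −1134.6667
Stage 2 [13T→48T]: ω = 1134.6667×13/48 = 307.3056 rpm, dir flips to +; running = +307.3056

+307.3056 rpm (same as input, |ω| = 307.3056 rpm)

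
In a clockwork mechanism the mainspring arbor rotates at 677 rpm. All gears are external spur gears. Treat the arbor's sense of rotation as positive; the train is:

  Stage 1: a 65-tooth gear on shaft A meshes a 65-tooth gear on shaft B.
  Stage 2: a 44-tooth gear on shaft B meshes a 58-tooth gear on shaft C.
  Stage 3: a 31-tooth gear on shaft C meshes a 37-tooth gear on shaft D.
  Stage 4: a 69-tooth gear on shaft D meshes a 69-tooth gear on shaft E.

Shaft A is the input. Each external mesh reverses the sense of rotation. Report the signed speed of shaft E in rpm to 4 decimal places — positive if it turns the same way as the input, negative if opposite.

Stage 1 [65T→65T]: ω = 677.0000×65/65 = 677.0000 rpm, dir flips to −; running = −677.0000
Stage 2 [44T→58T]: ω = 677.0000×44/58 = 513.5862 rpm, dir flips to +; running = +513.5862
Stage 3 [31T→37T]: ω = 513.5862×31/37 = 430.3020 rpm, dir flips to −; running = −430.3020
Stage 4 [69T→69T]: ω = 430.3020×69/69 = 430.3020 rpm, dir flips to +; running = +430.3020

+430.3020 rpm (same as input, |ω| = 430.3020 rpm)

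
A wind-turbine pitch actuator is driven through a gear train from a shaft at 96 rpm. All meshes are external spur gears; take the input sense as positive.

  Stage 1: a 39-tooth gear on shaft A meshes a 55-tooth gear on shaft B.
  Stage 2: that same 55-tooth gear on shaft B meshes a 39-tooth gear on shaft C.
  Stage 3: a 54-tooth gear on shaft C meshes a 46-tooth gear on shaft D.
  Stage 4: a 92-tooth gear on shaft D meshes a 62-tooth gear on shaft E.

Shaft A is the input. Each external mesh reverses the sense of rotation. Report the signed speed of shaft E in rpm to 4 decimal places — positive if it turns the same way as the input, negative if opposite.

Stage 1 [39T→55T]: ω = 96.0000×39/55 = 68.0727 rpm, dir flips to −; running = −68.0727
Stage 2 [55T→39T]: ω = 68.0727×55/39 = 96.0000 rpm, dir flips to +; running = +96.0000
Stage 3 [54T→46T]: ω = 96.0000×54/46 = 112.6957 rpm, dir flips to −; running = −112.6957
Stage 4 [92T→62T]: ω = 112.6957×92/62 = 167.2258 rpm, dir flips to +; running = +167.2258

+167.2258 rpm (same as input, |ω| = 167.2258 rpm)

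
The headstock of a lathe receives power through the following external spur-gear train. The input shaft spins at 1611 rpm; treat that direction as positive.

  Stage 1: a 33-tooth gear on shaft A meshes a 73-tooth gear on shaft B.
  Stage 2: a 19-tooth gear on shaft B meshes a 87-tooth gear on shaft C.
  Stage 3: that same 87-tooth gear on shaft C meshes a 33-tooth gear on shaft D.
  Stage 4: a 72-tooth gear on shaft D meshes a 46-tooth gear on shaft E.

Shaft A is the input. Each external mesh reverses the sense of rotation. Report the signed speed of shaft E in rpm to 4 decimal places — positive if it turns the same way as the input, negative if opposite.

+656.2978 rpm (same as input, |ω| = 656.2978 rpm)

Stage 1 [33T→73T]: ω = 1611.0000×33/73 = 728.2603 rpm, dir flips to −; running = −728.2603
Stage 2 [19T→87T]: ω = 728.2603×19/87 = 159.0453 rpm, dir flips to +; running = +159.0453
Stage 3 [87T→33T]: ω = 159.0453×87/33 = 419.3014 rpm, dir flips to −; running = −419.3014
Stage 4 [72T→46T]: ω = 419.3014×72/46 = 656.2978 rpm, dir flips to +; running = +656.2978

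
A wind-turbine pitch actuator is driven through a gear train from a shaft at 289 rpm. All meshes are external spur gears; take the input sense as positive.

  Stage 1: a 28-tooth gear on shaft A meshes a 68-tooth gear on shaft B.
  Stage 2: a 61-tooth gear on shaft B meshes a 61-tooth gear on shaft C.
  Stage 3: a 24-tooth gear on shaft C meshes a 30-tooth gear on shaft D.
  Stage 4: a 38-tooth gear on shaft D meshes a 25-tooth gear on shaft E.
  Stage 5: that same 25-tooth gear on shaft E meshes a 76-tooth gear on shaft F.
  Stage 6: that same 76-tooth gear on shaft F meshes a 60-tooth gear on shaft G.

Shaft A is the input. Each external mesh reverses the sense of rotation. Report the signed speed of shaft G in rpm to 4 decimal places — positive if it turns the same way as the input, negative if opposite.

+60.2933 rpm (same as input, |ω| = 60.2933 rpm)

Stage 1 [28T→68T]: ω = 289.0000×28/68 = 119.0000 rpm, dir flips to −; running = −119.0000
Stage 2 [61T→61T]: ω = 119.0000×61/61 = 119.0000 rpm, dir flips to +; running = +119.0000
Stage 3 [24T→30T]: ω = 119.0000×24/30 = 95.2000 rpm, dir flips to −; running = −95.2000
Stage 4 [38T→25T]: ω = 95.2000×38/25 = 144.7040 rpm, dir flips to +; running = +144.7040
Stage 5 [25T→76T]: ω = 144.7040×25/76 = 47.6000 rpm, dir flips to −; running = −47.6000
Stage 6 [76T→60T]: ω = 47.6000×76/60 = 60.2933 rpm, dir flips to +; running = +60.2933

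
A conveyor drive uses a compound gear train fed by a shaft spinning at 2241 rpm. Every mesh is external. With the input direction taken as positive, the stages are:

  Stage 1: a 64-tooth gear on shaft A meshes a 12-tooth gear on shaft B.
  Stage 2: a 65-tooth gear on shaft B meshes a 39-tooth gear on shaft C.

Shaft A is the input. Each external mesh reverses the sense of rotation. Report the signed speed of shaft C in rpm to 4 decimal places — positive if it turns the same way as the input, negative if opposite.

Stage 1 [64T→12T]: ω = 2241.0000×64/12 = 11952.0000 rpm, dir flips to −; running = −11952.0000
Stage 2 [65T→39T]: ω = 11952.0000×65/39 = 19920.0000 rpm, dir flips to +; running = +19920.0000

+19920.0000 rpm (same as input, |ω| = 19920.0000 rpm)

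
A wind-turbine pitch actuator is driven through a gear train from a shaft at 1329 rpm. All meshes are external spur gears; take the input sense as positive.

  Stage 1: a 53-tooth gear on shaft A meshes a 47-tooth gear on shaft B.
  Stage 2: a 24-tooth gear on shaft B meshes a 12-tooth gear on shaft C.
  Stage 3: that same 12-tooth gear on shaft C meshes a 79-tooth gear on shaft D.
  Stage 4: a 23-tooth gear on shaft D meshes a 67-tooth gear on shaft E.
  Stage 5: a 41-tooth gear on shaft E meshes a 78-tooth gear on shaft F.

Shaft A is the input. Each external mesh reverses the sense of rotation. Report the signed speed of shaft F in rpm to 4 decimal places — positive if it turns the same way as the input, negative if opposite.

-82.1541 rpm (opposite to input, |ω| = 82.1541 rpm)

Stage 1 [53T→47T]: ω = 1329.0000×53/47 = 1498.6596 rpm, dir flips to −; running = −1498.6596
Stage 2 [24T→12T]: ω = 1498.6596×24/12 = 2997.3191 rpm, dir flips to +; running = +2997.3191
Stage 3 [12T→79T]: ω = 2997.3191×12/79 = 455.2890 rpm, dir flips to −; running = −455.2890
Stage 4 [23T→67T]: ω = 455.2890×23/67 = 156.2932 rpm, dir flips to +; running = +156.2932
Stage 5 [41T→78T]: ω = 156.2932×41/78 = 82.1541 rpm, dir flips to −; running = −82.1541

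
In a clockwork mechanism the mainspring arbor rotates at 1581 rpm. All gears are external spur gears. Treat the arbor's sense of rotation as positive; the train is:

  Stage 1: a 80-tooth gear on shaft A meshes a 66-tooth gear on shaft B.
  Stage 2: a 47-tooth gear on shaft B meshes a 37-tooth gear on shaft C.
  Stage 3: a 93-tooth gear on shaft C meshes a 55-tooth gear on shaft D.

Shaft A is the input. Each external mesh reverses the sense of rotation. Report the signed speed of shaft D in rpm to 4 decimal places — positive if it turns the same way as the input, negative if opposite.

Stage 1 [80T→66T]: ω = 1581.0000×80/66 = 1916.3636 rpm, dir flips to −; running = −1916.3636
Stage 2 [47T→37T]: ω = 1916.3636×47/37 = 2434.2998 rpm, dir flips to +; running = +2434.2998
Stage 3 [93T→55T]: ω = 2434.2998×93/55 = 4116.1796 rpm, dir flips to −; running = −4116.1796

-4116.1796 rpm (opposite to input, |ω| = 4116.1796 rpm)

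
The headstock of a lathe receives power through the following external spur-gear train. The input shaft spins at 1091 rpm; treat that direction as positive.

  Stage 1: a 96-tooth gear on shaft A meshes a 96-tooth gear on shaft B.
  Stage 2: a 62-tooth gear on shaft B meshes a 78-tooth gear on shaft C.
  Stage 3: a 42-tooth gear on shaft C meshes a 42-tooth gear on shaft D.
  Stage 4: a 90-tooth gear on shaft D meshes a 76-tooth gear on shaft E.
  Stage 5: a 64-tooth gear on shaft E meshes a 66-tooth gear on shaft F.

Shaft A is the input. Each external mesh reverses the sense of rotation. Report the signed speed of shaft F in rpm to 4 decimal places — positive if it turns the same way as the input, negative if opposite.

Stage 1 [96T→96T]: ω = 1091.0000×96/96 = 1091.0000 rpm, dir flips to −; running = −1091.0000
Stage 2 [62T→78T]: ω = 1091.0000×62/78 = 867.2051 rpm, dir flips to +; running = +867.2051
Stage 3 [42T→42T]: ω = 867.2051×42/42 = 867.2051 rpm, dir flips to −; running = −867.2051
Stage 4 [90T→76T]: ω = 867.2051×90/76 = 1026.9534 rpm, dir flips to +; running = +1026.9534
Stage 5 [64T→66T]: ω = 1026.9534×64/66 = 995.8336 rpm, dir flips to −; running = −995.8336

-995.8336 rpm (opposite to input, |ω| = 995.8336 rpm)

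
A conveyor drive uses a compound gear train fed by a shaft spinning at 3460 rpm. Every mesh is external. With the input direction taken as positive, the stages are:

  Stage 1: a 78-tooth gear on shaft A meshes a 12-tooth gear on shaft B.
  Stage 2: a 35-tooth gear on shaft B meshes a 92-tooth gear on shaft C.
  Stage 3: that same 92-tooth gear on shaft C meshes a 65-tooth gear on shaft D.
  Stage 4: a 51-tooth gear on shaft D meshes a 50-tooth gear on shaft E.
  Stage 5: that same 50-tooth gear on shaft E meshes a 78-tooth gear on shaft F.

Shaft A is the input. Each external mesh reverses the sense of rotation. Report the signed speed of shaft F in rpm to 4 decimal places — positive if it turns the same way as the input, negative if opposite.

-7918.0769 rpm (opposite to input, |ω| = 7918.0769 rpm)

Stage 1 [78T→12T]: ω = 3460.0000×78/12 = 22490.0000 rpm, dir flips to −; running = −22490.0000
Stage 2 [35T→92T]: ω = 22490.0000×35/92 = 8555.9783 rpm, dir flips to +; running = +8555.9783
Stage 3 [92T→65T]: ω = 8555.9783×92/65 = 12110.0000 rpm, dir flips to −; running = −12110.0000
Stage 4 [51T→50T]: ω = 12110.0000×51/50 = 12352.2000 rpm, dir flips to +; running = +12352.2000
Stage 5 [50T→78T]: ω = 12352.2000×50/78 = 7918.0769 rpm, dir flips to −; running = −7918.0769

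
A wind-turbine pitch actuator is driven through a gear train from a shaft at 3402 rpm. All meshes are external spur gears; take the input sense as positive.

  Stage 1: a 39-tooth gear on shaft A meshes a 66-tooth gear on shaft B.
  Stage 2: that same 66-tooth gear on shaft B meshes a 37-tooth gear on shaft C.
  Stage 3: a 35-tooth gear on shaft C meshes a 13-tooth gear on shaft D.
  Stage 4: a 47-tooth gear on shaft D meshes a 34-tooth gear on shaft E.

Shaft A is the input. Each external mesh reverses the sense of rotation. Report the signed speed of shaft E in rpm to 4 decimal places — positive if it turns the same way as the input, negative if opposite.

Stage 1 [39T→66T]: ω = 3402.0000×39/66 = 2010.2727 rpm, dir flips to −; running = −2010.2727
Stage 2 [66T→37T]: ω = 2010.2727×66/37 = 3585.8919 rpm, dir flips to +; running = +3585.8919
Stage 3 [35T→13T]: ω = 3585.8919×35/13 = 9654.3243 rpm, dir flips to −; running = −9654.3243
Stage 4 [47T→34T]: ω = 9654.3243×47/34 = 13345.6836 rpm, dir flips to +; running = +13345.6836

+13345.6836 rpm (same as input, |ω| = 13345.6836 rpm)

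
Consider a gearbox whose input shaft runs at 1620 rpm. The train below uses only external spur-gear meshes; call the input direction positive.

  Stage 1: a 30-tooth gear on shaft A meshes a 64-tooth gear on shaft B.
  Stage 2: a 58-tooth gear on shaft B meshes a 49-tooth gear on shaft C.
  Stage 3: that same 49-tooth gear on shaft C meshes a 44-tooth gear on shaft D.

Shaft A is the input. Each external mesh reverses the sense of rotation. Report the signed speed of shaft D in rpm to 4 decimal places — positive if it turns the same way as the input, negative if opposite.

-1000.9943 rpm (opposite to input, |ω| = 1000.9943 rpm)

Stage 1 [30T→64T]: ω = 1620.0000×30/64 = 759.3750 rpm, dir flips to −; running = −759.3750
Stage 2 [58T→49T]: ω = 759.3750×58/49 = 898.8520 rpm, dir flips to +; running = +898.8520
Stage 3 [49T→44T]: ω = 898.8520×49/44 = 1000.9943 rpm, dir flips to −; running = −1000.9943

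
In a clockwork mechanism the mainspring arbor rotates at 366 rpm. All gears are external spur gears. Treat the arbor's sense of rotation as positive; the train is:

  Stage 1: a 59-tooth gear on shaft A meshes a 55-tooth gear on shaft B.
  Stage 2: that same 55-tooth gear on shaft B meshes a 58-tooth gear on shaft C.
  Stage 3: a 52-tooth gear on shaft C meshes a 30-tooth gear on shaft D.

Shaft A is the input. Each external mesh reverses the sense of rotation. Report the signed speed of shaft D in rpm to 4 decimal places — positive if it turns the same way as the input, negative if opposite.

Stage 1 [59T→55T]: ω = 366.0000×59/55 = 392.6182 rpm, dir flips to −; running = −392.6182
Stage 2 [55T→58T]: ω = 392.6182×55/58 = 372.3103 rpm, dir flips to +; running = +372.3103
Stage 3 [52T→30T]: ω = 372.3103×52/30 = 645.3379 rpm, dir flips to −; running = −645.3379

-645.3379 rpm (opposite to input, |ω| = 645.3379 rpm)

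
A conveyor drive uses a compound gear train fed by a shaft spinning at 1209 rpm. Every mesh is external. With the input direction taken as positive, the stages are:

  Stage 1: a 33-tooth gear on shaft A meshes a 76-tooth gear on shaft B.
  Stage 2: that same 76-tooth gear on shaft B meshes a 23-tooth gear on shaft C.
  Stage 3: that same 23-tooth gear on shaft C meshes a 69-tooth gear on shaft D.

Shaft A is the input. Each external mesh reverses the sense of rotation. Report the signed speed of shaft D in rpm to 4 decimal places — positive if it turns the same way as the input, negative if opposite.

-578.2174 rpm (opposite to input, |ω| = 578.2174 rpm)

Stage 1 [33T→76T]: ω = 1209.0000×33/76 = 524.9605 rpm, dir flips to −; running = −524.9605
Stage 2 [76T→23T]: ω = 524.9605×76/23 = 1734.6522 rpm, dir flips to +; running = +1734.6522
Stage 3 [23T→69T]: ω = 1734.6522×23/69 = 578.2174 rpm, dir flips to −; running = −578.2174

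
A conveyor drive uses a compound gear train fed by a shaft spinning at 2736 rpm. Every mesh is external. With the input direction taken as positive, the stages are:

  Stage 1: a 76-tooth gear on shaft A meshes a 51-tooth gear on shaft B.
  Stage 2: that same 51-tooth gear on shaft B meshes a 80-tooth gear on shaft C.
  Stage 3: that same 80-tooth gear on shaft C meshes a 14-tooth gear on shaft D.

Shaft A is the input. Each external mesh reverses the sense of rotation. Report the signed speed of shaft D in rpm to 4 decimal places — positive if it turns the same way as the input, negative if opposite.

-14852.5714 rpm (opposite to input, |ω| = 14852.5714 rpm)

Stage 1 [76T→51T]: ω = 2736.0000×76/51 = 4077.1765 rpm, dir flips to −; running = −4077.1765
Stage 2 [51T→80T]: ω = 4077.1765×51/80 = 2599.2000 rpm, dir flips to +; running = +2599.2000
Stage 3 [80T→14T]: ω = 2599.2000×80/14 = 14852.5714 rpm, dir flips to −; running = −14852.5714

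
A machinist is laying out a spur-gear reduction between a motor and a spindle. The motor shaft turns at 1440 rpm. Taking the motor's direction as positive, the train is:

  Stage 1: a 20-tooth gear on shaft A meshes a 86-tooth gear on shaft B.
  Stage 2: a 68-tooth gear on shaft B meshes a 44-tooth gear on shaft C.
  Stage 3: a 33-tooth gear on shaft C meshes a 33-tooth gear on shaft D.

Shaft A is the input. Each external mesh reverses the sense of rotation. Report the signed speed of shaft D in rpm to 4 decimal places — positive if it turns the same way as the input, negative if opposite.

Stage 1 [20T→86T]: ω = 1440.0000×20/86 = 334.8837 rpm, dir flips to −; running = −334.8837
Stage 2 [68T→44T]: ω = 334.8837×68/44 = 517.5476 rpm, dir flips to +; running = +517.5476
Stage 3 [33T→33T]: ω = 517.5476×33/33 = 517.5476 rpm, dir flips to −; running = −517.5476

-517.5476 rpm (opposite to input, |ω| = 517.5476 rpm)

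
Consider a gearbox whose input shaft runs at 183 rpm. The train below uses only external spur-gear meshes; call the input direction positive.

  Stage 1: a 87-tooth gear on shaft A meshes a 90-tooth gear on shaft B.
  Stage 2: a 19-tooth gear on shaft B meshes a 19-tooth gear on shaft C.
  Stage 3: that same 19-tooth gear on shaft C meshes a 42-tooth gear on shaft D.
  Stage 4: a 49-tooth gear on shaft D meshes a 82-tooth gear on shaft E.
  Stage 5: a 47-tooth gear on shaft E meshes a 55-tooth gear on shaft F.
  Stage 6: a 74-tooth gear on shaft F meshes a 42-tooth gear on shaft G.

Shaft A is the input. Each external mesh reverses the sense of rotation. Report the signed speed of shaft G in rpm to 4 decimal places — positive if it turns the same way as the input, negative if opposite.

Stage 1 [87T→90T]: ω = 183.0000×87/90 = 176.9000 rpm, dir flips to −; running = −176.9000
Stage 2 [19T→19T]: ω = 176.9000×19/19 = 176.9000 rpm, dir flips to +; running = +176.9000
Stage 3 [19T→42T]: ω = 176.9000×19/42 = 80.0262 rpm, dir flips to −; running = −80.0262
Stage 4 [49T→82T]: ω = 80.0262×49/82 = 47.8205 rpm, dir flips to +; running = +47.8205
Stage 5 [47T→55T]: ω = 47.8205×47/55 = 40.8648 rpm, dir flips to −; running = −40.8648
Stage 6 [74T→42T]: ω = 40.8648×74/42 = 71.9999 rpm, dir flips to +; running = +71.9999

+71.9999 rpm (same as input, |ω| = 71.9999 rpm)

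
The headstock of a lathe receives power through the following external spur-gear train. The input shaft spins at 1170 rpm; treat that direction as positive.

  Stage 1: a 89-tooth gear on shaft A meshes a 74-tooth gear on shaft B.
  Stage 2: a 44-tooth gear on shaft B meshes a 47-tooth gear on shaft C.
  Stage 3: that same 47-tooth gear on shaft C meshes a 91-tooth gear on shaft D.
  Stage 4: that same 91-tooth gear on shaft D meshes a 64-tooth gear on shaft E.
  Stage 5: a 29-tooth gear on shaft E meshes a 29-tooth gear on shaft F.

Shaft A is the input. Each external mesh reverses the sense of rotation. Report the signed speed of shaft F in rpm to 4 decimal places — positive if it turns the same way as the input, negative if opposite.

-967.4240 rpm (opposite to input, |ω| = 967.4240 rpm)

Stage 1 [89T→74T]: ω = 1170.0000×89/74 = 1407.1622 rpm, dir flips to −; running = −1407.1622
Stage 2 [44T→47T]: ω = 1407.1622×44/47 = 1317.3433 rpm, dir flips to +; running = +1317.3433
Stage 3 [47T→91T]: ω = 1317.3433×47/91 = 680.3861 rpm, dir flips to −; running = −680.3861
Stage 4 [91T→64T]: ω = 680.3861×91/64 = 967.4240 rpm, dir flips to +; running = +967.4240
Stage 5 [29T→29T]: ω = 967.4240×29/29 = 967.4240 rpm, dir flips to −; running = −967.4240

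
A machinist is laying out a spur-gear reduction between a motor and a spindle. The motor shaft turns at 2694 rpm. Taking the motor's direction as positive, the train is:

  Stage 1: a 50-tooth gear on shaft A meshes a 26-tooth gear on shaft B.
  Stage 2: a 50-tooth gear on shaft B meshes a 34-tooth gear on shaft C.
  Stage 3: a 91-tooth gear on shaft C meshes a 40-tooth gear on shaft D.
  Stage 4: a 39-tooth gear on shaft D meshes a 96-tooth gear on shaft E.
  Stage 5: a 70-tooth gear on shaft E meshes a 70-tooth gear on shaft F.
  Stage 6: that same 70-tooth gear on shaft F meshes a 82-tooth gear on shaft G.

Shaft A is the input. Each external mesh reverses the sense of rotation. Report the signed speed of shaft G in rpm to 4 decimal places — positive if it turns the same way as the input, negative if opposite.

Stage 1 [50T→26T]: ω = 2694.0000×50/26 = 5180.7692 rpm, dir flips to −; running = −5180.7692
Stage 2 [50T→34T]: ω = 5180.7692×50/34 = 7618.7783 rpm, dir flips to +; running = +7618.7783
Stage 3 [91T→40T]: ω = 7618.7783×91/40 = 17332.7206 rpm, dir flips to −; running = −17332.7206
Stage 4 [39T→96T]: ω = 17332.7206×39/96 = 7041.4177 rpm, dir flips to +; running = +7041.4177
Stage 5 [70T→70T]: ω = 7041.4177×70/70 = 7041.4177 rpm, dir flips to −; running = −7041.4177
Stage 6 [70T→82T]: ω = 7041.4177×70/82 = 6010.9664 rpm, dir flips to +; running = +6010.9664

+6010.9664 rpm (same as input, |ω| = 6010.9664 rpm)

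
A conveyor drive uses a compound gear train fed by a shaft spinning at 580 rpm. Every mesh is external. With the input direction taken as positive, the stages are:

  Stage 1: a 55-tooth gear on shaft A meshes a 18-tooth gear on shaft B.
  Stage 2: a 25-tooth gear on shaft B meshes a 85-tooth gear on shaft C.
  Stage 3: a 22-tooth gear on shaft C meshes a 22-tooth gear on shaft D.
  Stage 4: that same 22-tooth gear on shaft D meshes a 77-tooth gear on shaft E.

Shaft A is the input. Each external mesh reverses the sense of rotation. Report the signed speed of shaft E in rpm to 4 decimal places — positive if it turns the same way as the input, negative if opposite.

+148.9262 rpm (same as input, |ω| = 148.9262 rpm)

Stage 1 [55T→18T]: ω = 580.0000×55/18 = 1772.2222 rpm, dir flips to −; running = −1772.2222
Stage 2 [25T→85T]: ω = 1772.2222×25/85 = 521.2418 rpm, dir flips to +; running = +521.2418
Stage 3 [22T→22T]: ω = 521.2418×22/22 = 521.2418 rpm, dir flips to −; running = −521.2418
Stage 4 [22T→77T]: ω = 521.2418×22/77 = 148.9262 rpm, dir flips to +; running = +148.9262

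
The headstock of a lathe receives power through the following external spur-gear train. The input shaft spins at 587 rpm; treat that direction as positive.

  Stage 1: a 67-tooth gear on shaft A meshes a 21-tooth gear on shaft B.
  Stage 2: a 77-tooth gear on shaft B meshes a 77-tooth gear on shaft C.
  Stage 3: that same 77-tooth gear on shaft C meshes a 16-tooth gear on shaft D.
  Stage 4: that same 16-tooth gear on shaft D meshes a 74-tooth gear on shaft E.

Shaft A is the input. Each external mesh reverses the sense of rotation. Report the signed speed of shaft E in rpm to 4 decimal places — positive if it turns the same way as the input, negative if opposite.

+1948.7342 rpm (same as input, |ω| = 1948.7342 rpm)

Stage 1 [67T→21T]: ω = 587.0000×67/21 = 1872.8095 rpm, dir flips to −; running = −1872.8095
Stage 2 [77T→77T]: ω = 1872.8095×77/77 = 1872.8095 rpm, dir flips to +; running = +1872.8095
Stage 3 [77T→16T]: ω = 1872.8095×77/16 = 9012.8958 rpm, dir flips to −; running = −9012.8958
Stage 4 [16T→74T]: ω = 9012.8958×16/74 = 1948.7342 rpm, dir flips to +; running = +1948.7342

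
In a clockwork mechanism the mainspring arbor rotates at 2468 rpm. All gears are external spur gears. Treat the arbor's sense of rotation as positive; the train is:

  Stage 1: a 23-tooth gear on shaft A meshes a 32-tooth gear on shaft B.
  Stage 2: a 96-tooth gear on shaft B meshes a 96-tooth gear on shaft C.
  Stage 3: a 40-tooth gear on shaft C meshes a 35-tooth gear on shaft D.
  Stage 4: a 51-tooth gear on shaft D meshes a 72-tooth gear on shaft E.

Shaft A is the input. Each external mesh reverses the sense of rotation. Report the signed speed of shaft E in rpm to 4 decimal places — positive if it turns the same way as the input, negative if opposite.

Stage 1 [23T→32T]: ω = 2468.0000×23/32 = 1773.8750 rpm, dir flips to −; running = −1773.8750
Stage 2 [96T→96T]: ω = 1773.8750×96/96 = 1773.8750 rpm, dir flips to +; running = +1773.8750
Stage 3 [40T→35T]: ω = 1773.8750×40/35 = 2027.2857 rpm, dir flips to −; running = −2027.2857
Stage 4 [51T→72T]: ω = 2027.2857×51/72 = 1435.9940 rpm, dir flips to +; running = +1435.9940

+1435.9940 rpm (same as input, |ω| = 1435.9940 rpm)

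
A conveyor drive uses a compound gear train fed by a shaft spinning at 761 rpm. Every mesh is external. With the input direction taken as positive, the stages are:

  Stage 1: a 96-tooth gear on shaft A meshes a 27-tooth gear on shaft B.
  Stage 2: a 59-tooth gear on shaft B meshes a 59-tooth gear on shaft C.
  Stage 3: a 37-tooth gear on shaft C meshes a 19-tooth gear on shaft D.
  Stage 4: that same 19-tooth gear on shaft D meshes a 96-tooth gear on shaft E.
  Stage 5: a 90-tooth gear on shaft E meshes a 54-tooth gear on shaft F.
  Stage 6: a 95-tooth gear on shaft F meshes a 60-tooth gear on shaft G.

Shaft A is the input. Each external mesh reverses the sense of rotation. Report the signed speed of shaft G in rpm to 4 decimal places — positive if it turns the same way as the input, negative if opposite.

Stage 1 [96T→27T]: ω = 761.0000×96/27 = 2705.7778 rpm, dir flips to −; running = −2705.7778
Stage 2 [59T→59T]: ω = 2705.7778×59/59 = 2705.7778 rpm, dir flips to +; running = +2705.7778
Stage 3 [37T→19T]: ω = 2705.7778×37/19 = 5269.1462 rpm, dir flips to −; running = −5269.1462
Stage 4 [19T→96T]: ω = 5269.1462×19/96 = 1042.8519 rpm, dir flips to +; running = +1042.8519
Stage 5 [90T→54T]: ω = 1042.8519×90/54 = 1738.0864 rpm, dir flips to −; running = −1738.0864
Stage 6 [95T→60T]: ω = 1738.0864×95/60 = 2751.9702 rpm, dir flips to +; running = +2751.9702

+2751.9702 rpm (same as input, |ω| = 2751.9702 rpm)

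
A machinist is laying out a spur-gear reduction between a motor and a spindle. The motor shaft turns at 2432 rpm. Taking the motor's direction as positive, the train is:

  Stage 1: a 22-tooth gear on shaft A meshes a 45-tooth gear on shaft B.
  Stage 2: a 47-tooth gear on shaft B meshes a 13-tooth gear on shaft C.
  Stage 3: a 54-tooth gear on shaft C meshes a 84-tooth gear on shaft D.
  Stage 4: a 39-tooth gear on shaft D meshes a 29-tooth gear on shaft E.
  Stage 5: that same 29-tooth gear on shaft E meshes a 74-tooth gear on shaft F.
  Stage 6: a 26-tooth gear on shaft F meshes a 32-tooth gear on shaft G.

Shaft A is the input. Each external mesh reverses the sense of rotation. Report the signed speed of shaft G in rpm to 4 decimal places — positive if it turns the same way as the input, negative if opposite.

Stage 1 [22T→45T]: ω = 2432.0000×22/45 = 1188.9778 rpm, dir flips to −; running = −1188.9778
Stage 2 [47T→13T]: ω = 1188.9778×47/13 = 4298.6120 rpm, dir flips to +; running = +4298.6120
Stage 3 [54T→84T]: ω = 4298.6120×54/84 = 2763.3934 rpm, dir flips to −; running = −2763.3934
Stage 4 [39T→29T]: ω = 2763.3934×39/29 = 3716.2877 rpm, dir flips to +; running = +3716.2877
Stage 5 [29T→74T]: ω = 3716.2877×29/74 = 1456.3830 rpm, dir flips to −; running = −1456.3830
Stage 6 [26T→32T]: ω = 1456.3830×26/32 = 1183.3112 rpm, dir flips to +; running = +1183.3112

+1183.3112 rpm (same as input, |ω| = 1183.3112 rpm)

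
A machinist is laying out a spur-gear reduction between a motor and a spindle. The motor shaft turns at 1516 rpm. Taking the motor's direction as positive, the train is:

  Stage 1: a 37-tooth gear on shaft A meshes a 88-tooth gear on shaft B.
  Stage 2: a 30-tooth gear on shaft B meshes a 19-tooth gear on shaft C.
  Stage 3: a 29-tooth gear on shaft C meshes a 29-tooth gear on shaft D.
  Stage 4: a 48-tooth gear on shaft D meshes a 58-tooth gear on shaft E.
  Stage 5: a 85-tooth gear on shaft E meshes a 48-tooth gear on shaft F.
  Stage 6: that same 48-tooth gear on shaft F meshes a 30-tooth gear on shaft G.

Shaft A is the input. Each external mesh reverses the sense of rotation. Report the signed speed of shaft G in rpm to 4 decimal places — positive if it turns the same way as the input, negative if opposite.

Stage 1 [37T→88T]: ω = 1516.0000×37/88 = 637.4091 rpm, dir flips to −; running = −637.4091
Stage 2 [30T→19T]: ω = 637.4091×30/19 = 1006.4354 rpm, dir flips to +; running = +1006.4354
Stage 3 [29T→29T]: ω = 1006.4354×29/29 = 1006.4354 rpm, dir flips to −; running = −1006.4354
Stage 4 [48T→58T]: ω = 1006.4354×48/58 = 832.9121 rpm, dir flips to +; running = +832.9121
Stage 5 [85T→48T]: ω = 832.9121×85/48 = 1474.9484 rpm, dir flips to −; running = −1474.9484
Stage 6 [48T→30T]: ω = 1474.9484×48/30 = 2359.9175 rpm, dir flips to +; running = +2359.9175

+2359.9175 rpm (same as input, |ω| = 2359.9175 rpm)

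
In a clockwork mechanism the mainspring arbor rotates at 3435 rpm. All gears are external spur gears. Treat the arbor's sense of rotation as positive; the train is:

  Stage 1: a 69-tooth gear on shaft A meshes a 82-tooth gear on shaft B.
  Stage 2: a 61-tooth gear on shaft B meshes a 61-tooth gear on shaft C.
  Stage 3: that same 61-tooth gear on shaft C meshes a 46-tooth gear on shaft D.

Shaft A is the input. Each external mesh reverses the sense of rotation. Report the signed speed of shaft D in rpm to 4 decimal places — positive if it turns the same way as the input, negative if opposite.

-3832.9573 rpm (opposite to input, |ω| = 3832.9573 rpm)

Stage 1 [69T→82T]: ω = 3435.0000×69/82 = 2890.4268 rpm, dir flips to −; running = −2890.4268
Stage 2 [61T→61T]: ω = 2890.4268×61/61 = 2890.4268 rpm, dir flips to +; running = +2890.4268
Stage 3 [61T→46T]: ω = 2890.4268×61/46 = 3832.9573 rpm, dir flips to −; running = −3832.9573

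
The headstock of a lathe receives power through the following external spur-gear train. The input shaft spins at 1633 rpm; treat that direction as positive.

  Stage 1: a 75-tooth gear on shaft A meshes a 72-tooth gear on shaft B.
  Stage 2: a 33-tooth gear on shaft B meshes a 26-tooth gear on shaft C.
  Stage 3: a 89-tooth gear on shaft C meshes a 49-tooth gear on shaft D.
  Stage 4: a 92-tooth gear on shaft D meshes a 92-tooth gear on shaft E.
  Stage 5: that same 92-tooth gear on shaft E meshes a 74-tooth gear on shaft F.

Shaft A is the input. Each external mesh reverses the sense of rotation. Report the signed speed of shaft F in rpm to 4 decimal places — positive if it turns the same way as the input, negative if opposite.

Stage 1 [75T→72T]: ω = 1633.0000×75/72 = 1701.0417 rpm, dir flips to −; running = −1701.0417
Stage 2 [33T→26T]: ω = 1701.0417×33/26 = 2159.0144 rpm, dir flips to +; running = +2159.0144
Stage 3 [89T→49T]: ω = 2159.0144×89/49 = 3921.4752 rpm, dir flips to −; running = −3921.4752
Stage 4 [92T→92T]: ω = 3921.4752×92/92 = 3921.4752 rpm, dir flips to +; running = +3921.4752
Stage 5 [92T→74T]: ω = 3921.4752×92/74 = 4875.3475 rpm, dir flips to −; running = −4875.3475

-4875.3475 rpm (opposite to input, |ω| = 4875.3475 rpm)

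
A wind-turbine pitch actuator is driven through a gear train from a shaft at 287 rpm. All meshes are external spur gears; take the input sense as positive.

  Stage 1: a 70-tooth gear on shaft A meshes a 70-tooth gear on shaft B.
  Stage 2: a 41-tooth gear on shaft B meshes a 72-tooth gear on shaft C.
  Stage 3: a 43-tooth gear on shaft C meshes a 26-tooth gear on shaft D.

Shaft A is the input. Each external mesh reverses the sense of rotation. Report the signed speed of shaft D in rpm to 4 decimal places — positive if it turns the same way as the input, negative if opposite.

-270.2890 rpm (opposite to input, |ω| = 270.2890 rpm)

Stage 1 [70T→70T]: ω = 287.0000×70/70 = 287.0000 rpm, dir flips to −; running = −287.0000
Stage 2 [41T→72T]: ω = 287.0000×41/72 = 163.4306 rpm, dir flips to +; running = +163.4306
Stage 3 [43T→26T]: ω = 163.4306×43/26 = 270.2890 rpm, dir flips to −; running = −270.2890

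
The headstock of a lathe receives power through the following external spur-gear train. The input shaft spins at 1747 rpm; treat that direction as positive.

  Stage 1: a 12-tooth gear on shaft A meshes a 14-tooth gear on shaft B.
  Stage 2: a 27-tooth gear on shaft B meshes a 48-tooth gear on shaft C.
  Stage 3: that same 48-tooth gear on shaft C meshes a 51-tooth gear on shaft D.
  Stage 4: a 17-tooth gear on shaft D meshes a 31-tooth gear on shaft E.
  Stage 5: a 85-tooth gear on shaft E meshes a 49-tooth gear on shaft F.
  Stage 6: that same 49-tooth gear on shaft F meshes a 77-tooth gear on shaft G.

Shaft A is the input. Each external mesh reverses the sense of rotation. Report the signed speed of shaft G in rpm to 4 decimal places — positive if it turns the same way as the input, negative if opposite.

+479.9048 rpm (same as input, |ω| = 479.9048 rpm)

Stage 1 [12T→14T]: ω = 1747.0000×12/14 = 1497.4286 rpm, dir flips to −; running = −1497.4286
Stage 2 [27T→48T]: ω = 1497.4286×27/48 = 842.3036 rpm, dir flips to +; running = +842.3036
Stage 3 [48T→51T]: ω = 842.3036×48/51 = 792.7563 rpm, dir flips to −; running = −792.7563
Stage 4 [17T→31T]: ω = 792.7563×17/31 = 434.7373 rpm, dir flips to +; running = +434.7373
Stage 5 [85T→49T]: ω = 434.7373×85/49 = 754.1362 rpm, dir flips to −; running = −754.1362
Stage 6 [49T→77T]: ω = 754.1362×49/77 = 479.9048 rpm, dir flips to +; running = +479.9048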